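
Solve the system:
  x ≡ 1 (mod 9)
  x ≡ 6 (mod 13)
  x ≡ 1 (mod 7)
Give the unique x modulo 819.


Moduli 9, 13, 7 are pairwise coprime; by CRT there is a unique solution modulo M = 9 · 13 · 7 = 819.
Solve pairwise, accumulating the modulus:
  Start with x ≡ 1 (mod 9).
  Combine with x ≡ 6 (mod 13): since gcd(9, 13) = 1, we get a unique residue mod 117.
    Write x = 1 + 9·t and substitute into x ≡ 6 (mod 13): 9·t ≡ 6 − 1 = 5 (mod 13).
    The inverse of 9 mod 13 is 3 (since 9·3 = 27 = 2·13 + 1), so t ≡ 3·5 = 15 ≡ 2 (mod 13).
    Then x = 1 + 9·2 = 19, valid modulo lcm(9, 13) = 117: x ≡ 19 (mod 117).
  Combine with x ≡ 1 (mod 7): since gcd(117, 7) = 1, we get a unique residue mod 819.
    Write x = 19 + 117·t and substitute into x ≡ 1 (mod 7): 117·t ≡ 1 − 19 = -18 (mod 7).
    Reduce coefficients mod 7: 5·t ≡ 3 (mod 7).
    The inverse of 5 mod 7 is 3 (since 5·3 = 15 = 2·7 + 1), so t ≡ 3·3 = 9 ≡ 2 (mod 7).
    Then x = 19 + 117·2 = 253, valid modulo lcm(117, 7) = 819: x ≡ 253 (mod 819).
Verify: 253 mod 9 = 1 ✓, 253 mod 13 = 6 ✓, 253 mod 7 = 1 ✓.

x ≡ 253 (mod 819).


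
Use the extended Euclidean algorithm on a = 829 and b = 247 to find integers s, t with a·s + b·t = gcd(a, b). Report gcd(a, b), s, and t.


Euclidean algorithm on (829, 247) — divide until remainder is 0:
  829 = 3 · 247 + 88
  247 = 2 · 88 + 71
  88 = 1 · 71 + 17
  71 = 4 · 17 + 3
  17 = 5 · 3 + 2
  3 = 1 · 2 + 1
  2 = 2 · 1 + 0
gcd(829, 247) = 1.
Track Bezout coefficients alongside the remainders: start with r₀ = 829 = a·1 + b·0 (s = 1, t = 0) and r₁ = 247 = a·0 + b·1 (s = 0, t = 1); each new remainder r_{k+1} = r_{k-1} − q_k·r_k inherits s_{k+1} = s_{k-1} − q_k·s_k, t_{k+1} = t_{k-1} − q_k·t_k, so r_k = a·s_k + b·t_k at every step:
  q = 3: r = 88, s = 1 − 3·0 = 1, t = 0 − 3·1 = -3  (check: 829·1 + 247·(-3) = 88)
  q = 2: r = 71, s = 0 − 2·1 = -2, t = 1 − 2·(-3) = 7  (check: 829·(-2) + 247·7 = 71)
  q = 1: r = 17, s = 1 − 1·(-2) = 3, t = -3 − 1·7 = -10  (check: 829·3 + 247·(-10) = 17)
  q = 4: r = 3, s = -2 − 4·3 = -14, t = 7 − 4·(-10) = 47  (check: 829·(-14) + 247·47 = 3)
  q = 5: r = 2, s = 3 − 5·(-14) = 73, t = -10 − 5·47 = -245  (check: 829·73 + 247·(-245) = 2)
  q = 1: r = 1, s = -14 − 1·73 = -87, t = 47 − 1·(-245) = 292  (check: 829·(-87) + 247·292 = 1)
The row with r = 1 (the gcd) gives the Bezout coefficients s = -87, t = 292.
Result: 829 · (-87) + 247 · (292) = 1.

gcd(829, 247) = 1; s = -87, t = 292 (check: 829·(-87) + 247·292 = 1).


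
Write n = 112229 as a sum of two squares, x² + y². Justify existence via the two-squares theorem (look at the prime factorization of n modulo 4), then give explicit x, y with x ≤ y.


Step 1: Factor n = 112229 = 13 · 89 · 97.
Step 2: Check the mod-4 condition on each prime factor: 13 ≡ 1 (mod 4), exponent 1; 89 ≡ 1 (mod 4), exponent 1; 97 ≡ 1 (mod 4), exponent 1.
All primes ≡ 3 (mod 4) appear to even exponent (or don't appear), so by the two-squares theorem n IS expressible as a sum of two squares.
Step 3: Build a representation. Here n = 13 · 89 · 97 is a product of primes ≡ 1 (mod 4). Each prime p ≡ 1 (mod 4) is itself a sum of two squares; find a² by testing p − a² for a perfect square:
  13: 13 − 1² = 12, 13 − 2² = 9 = 3² ⇒ 13 = 2² + 3².
  89: 89 − 1² = 88, 89 − 2² = 85, 89 − 3² = 80, 89 − 4² = 73, 89 − 5² = 64 = 8² ⇒ 89 = 5² + 8².
  97: 97 − 1² = 96, 97 − 2² = 93, 97 − 3² = 88, 97 − 4² = 81 = 9² ⇒ 97 = 4² + 9².
  Combine using the Brahmagupta–Fibonacci identity (a² + b²)(c² + d²) = (ac − bd)² + (ad + bc)² = (ac + bd)² + (ad − bc)²:
  13 · 89 = 1157: from (2² + 3²)(5² + 8²), take (2·5 − 3·8, 2·8 + 3·5) = (10 − 24, 16 + 15) = (-14, 31); dropping signs (only squares matter) gives (14, 31); check 14² + 31² = 196 + 961 = 1157 ✓.
  1157 · 97 = 112229: from (14² + 31²)(4² + 9²), take (14·4 − 31·9, 14·9 + 31·4) = (56 − 279, 126 + 124) = (-223, 250); dropping signs (only squares matter) gives (223, 250); check 223² + 250² = 49729 + 62500 = 112229 ✓.
Step 4: Order so x ≤ y and verify: 223² + 250² = 49729 + 62500 = 112229 = n. ✓

n = 112229 = 223² + 250² (one valid representation with x ≤ y).


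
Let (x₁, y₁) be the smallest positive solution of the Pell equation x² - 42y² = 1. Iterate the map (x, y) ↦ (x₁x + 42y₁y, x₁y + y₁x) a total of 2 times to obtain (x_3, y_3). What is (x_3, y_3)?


Step 1: Find the fundamental solution (x₁, y₁) of x² - 42y² = 1.
  Expand √42 as a continued fraction. a₀ = ⌊√42⌋ = 6; iterate m_{k+1} = d_k·a_k − m_k, d_{k+1} = (42 − m_{k+1}²)/d_k, a_{k+1} = ⌊(a₀ + m_{k+1})/d_{k+1}⌋ (starting m₀ = 0, d₀ = 1), with convergents p_k = a_k·p_{k-1} + p_{k-2}, q_k = a_k·q_{k-1} + q_{k-2} (p₋₁ = 1, q₋₁ = 0):
  k = 0: a₀ = 6; p₀/q₀ = 6/1; p₀² − 42·q₀² = 36 − 42 = -6.
  k = 1: m = 6, d = 6, a = ⌊(6 + 6)/6⌋ = 2; p/q = (2·6 + 1)/(2·1 + 0) = 13/2; p² − 42·q² = 169 − 168 = 1.
  The first convergent with p² − 42·q² = 1 gives the fundamental solution (x₁, y₁) = (13, 2).
Step 2: Apply the recurrence (x_{n+1}, y_{n+1}) = (x₁x_n + 42y₁y_n, x₁y_n + y₁x_n) repeatedly.
  From (x_1, y_1) = (13, 2): x_2 = 13·13 + 42·2·2 = 337; y_2 = 13·2 + 2·13 = 52.
  From (x_2, y_2) = (337, 52): x_3 = 13·337 + 42·2·52 = 8749; y_3 = 13·52 + 2·337 = 1350.
Step 3: Verify x_3² - 42·y_3² = 76545001 - 76545000 = 1 (should be 1). ✓

(x_1, y_1) = (13, 2); (x_3, y_3) = (8749, 1350).


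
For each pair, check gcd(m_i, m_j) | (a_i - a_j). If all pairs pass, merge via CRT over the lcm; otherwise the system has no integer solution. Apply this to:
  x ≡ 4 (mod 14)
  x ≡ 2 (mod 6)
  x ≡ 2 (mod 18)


Moduli 14, 6, 18 are not pairwise coprime, so CRT works modulo lcm(m_i) when all pairwise compatibility conditions hold.
Pairwise compatibility: gcd(m_i, m_j) must divide a_i - a_j for every pair.
Merge one congruence at a time:
  Start: x ≡ 4 (mod 14).
  Combine with x ≡ 2 (mod 6): gcd(14, 6) = 2; 2 - 4 = -2, which IS divisible by 2, so compatible.
    Write x = 4 + 14·t and substitute into x ≡ 2 (mod 6): 14·t ≡ 2 − 4 = -2 (mod 6).
    Divide the congruence (and modulus) by g = 2: 7·t ≡ -1 (mod 3).
    Reduce coefficients mod 3: 1·t ≡ 2 (mod 3).
    So t ≡ 2 (mod 3).
    Then x = 4 + 14·2 = 32, valid modulo lcm(14, 6) = 42: x ≡ 32 (mod 42).
  Combine with x ≡ 2 (mod 18): gcd(42, 18) = 6; 2 - 32 = -30, which IS divisible by 6, so compatible.
    Write x = 32 + 42·t and substitute into x ≡ 2 (mod 18): 42·t ≡ 2 − 32 = -30 (mod 18).
    Divide the congruence (and modulus) by g = 6: 7·t ≡ -5 (mod 3).
    Reduce coefficients mod 3: 1·t ≡ 1 (mod 3).
    So t ≡ 1 (mod 3).
    Then x = 32 + 42·1 = 74, valid modulo lcm(42, 18) = 126: x ≡ 74 (mod 126).
Verify: 74 mod 14 = 4, 74 mod 6 = 2, 74 mod 18 = 2.

x ≡ 74 (mod 126).


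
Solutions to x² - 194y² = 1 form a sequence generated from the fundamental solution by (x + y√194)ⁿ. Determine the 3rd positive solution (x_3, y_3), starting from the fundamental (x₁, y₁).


Step 1: Find the fundamental solution (x₁, y₁) of x² - 194y² = 1.
  Expand √194 as a continued fraction. a₀ = ⌊√194⌋ = 13; iterate m_{k+1} = d_k·a_k − m_k, d_{k+1} = (194 − m_{k+1}²)/d_k, a_{k+1} = ⌊(a₀ + m_{k+1})/d_{k+1}⌋ (starting m₀ = 0, d₀ = 1), with convergents p_k = a_k·p_{k-1} + p_{k-2}, q_k = a_k·q_{k-1} + q_{k-2} (p₋₁ = 1, q₋₁ = 0):
  k = 0: a₀ = 13; p₀/q₀ = 13/1; p₀² − 194·q₀² = 169 − 194 = -25.
  k = 1: m = 13, d = 25, a = ⌊(13 + 13)/25⌋ = 1; p/q = (1·13 + 1)/(1·1 + 0) = 14/1; p² − 194·q² = 196 − 194 = 2.
  k = 2: m = 12, d = 2, a = ⌊(13 + 12)/2⌋ = 12; p/q = (12·14 + 13)/(12·1 + 1) = 181/13; p² − 194·q² = 32761 − 32786 = -25.
  k = 3: m = 12, d = 25, a = ⌊(13 + 12)/25⌋ = 1; p/q = (1·181 + 14)/(1·13 + 1) = 195/14; p² − 194·q² = 38025 − 38024 = 1.
  The first convergent with p² − 194·q² = 1 gives the fundamental solution (x₁, y₁) = (195, 14).
Step 2: Apply the recurrence (x_{n+1}, y_{n+1}) = (x₁x_n + 194y₁y_n, x₁y_n + y₁x_n) repeatedly.
  From (x_1, y_1) = (195, 14): x_2 = 195·195 + 194·14·14 = 76049; y_2 = 195·14 + 14·195 = 5460.
  From (x_2, y_2) = (76049, 5460): x_3 = 195·76049 + 194·14·5460 = 29658915; y_3 = 195·5460 + 14·76049 = 2129386.
Step 3: Verify x_3² - 194·y_3² = 879651238977225 - 879651238977224 = 1 (should be 1). ✓

(x_1, y_1) = (195, 14); (x_3, y_3) = (29658915, 2129386).


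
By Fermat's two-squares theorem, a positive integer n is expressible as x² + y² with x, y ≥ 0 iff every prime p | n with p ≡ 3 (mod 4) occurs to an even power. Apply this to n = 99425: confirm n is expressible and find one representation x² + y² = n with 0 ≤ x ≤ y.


Step 1: Factor n = 99425 = 5^2 · 41 · 97.
Step 2: Check the mod-4 condition on each prime factor: 5 ≡ 1 (mod 4), exponent 2; 41 ≡ 1 (mod 4), exponent 1; 97 ≡ 1 (mod 4), exponent 1.
All primes ≡ 3 (mod 4) appear to even exponent (or don't appear), so by the two-squares theorem n IS expressible as a sum of two squares.
Step 3: Build a representation. Group n = k² · m with k = 5 and m = 41 · 97 = 3977 (a product of primes ≡ 1 (mod 4)); a representation of m scales to one of n via (k·x)² + (k·y)² = k²(x² + y²). Each prime p ≡ 1 (mod 4) is itself a sum of two squares; find a² by testing p − a² for a perfect square:
  41: 41 − 1² = 40, 41 − 2² = 37, 41 − 3² = 32, 41 − 4² = 25 = 5² ⇒ 41 = 4² + 5².
  97: 97 − 1² = 96, 97 − 2² = 93, 97 − 3² = 88, 97 − 4² = 81 = 9² ⇒ 97 = 4² + 9².
  Combine using the Brahmagupta–Fibonacci identity (a² + b²)(c² + d²) = (ac − bd)² + (ad + bc)² = (ac + bd)² + (ad − bc)²:
  41 · 97 = 3977: from (4² + 5²)(4² + 9²), take (4·4 − 5·9, 4·9 + 5·4) = (16 − 45, 36 + 20) = (-29, 56); dropping signs (only squares matter) gives (29, 56); check 29² + 56² = 841 + 3136 = 3977 ✓.
  Scale by k = 5: (5·29, 5·56) = (145, 280).
Step 4: Order so x ≤ y and verify: 145² + 280² = 21025 + 78400 = 99425 = n. ✓

n = 99425 = 145² + 280² (one valid representation with x ≤ y).


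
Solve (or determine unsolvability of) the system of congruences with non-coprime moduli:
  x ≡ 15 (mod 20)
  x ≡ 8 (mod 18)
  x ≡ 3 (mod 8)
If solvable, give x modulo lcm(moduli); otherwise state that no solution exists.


Moduli 20, 18, 8 are not pairwise coprime, so CRT works modulo lcm(m_i) when all pairwise compatibility conditions hold.
Pairwise compatibility: gcd(m_i, m_j) must divide a_i - a_j for every pair.
Merge one congruence at a time:
  Start: x ≡ 15 (mod 20).
  Combine with x ≡ 8 (mod 18): gcd(20, 18) = 2, and 8 - 15 = -7 is NOT divisible by 2.
    ⇒ system is inconsistent (no integer solution).

No solution (the system is inconsistent).


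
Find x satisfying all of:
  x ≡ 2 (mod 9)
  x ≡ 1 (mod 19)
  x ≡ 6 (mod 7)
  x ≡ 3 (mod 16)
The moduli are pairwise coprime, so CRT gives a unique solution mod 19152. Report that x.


Product of moduli M = 9 · 19 · 7 · 16 = 19152.
Merge one congruence at a time:
  Start: x ≡ 2 (mod 9).
  Combine with x ≡ 1 (mod 19); new modulus lcm = 171.
    Write x = 2 + 9·t and substitute into x ≡ 1 (mod 19): 9·t ≡ 1 − 2 = -1 (mod 19).
    Reduce coefficients mod 19: 9·t ≡ 18 (mod 19).
    The inverse of 9 mod 19 is 17 (since 9·17 = 153 = 8·19 + 1), so t ≡ 17·18 = 306 ≡ 2 (mod 19).
    Then x = 2 + 9·2 = 20, valid modulo lcm(9, 19) = 171: x ≡ 20 (mod 171).
  Combine with x ≡ 6 (mod 7); new modulus lcm = 1197.
    Write x = 20 + 171·t and substitute into x ≡ 6 (mod 7): 171·t ≡ 6 − 20 = -14 (mod 7).
    Reduce coefficients mod 7: 3·t ≡ 0 (mod 7).
    The inverse of 3 mod 7 is 5 (since 3·5 = 15 = 2·7 + 1), so t ≡ 5·0 = 0 ≡ 0 (mod 7).
    Then x = 20 + 171·0 = 20, valid modulo lcm(171, 7) = 1197: x ≡ 20 (mod 1197).
  Combine with x ≡ 3 (mod 16); new modulus lcm = 19152.
    Write x = 20 + 1197·t and substitute into x ≡ 3 (mod 16): 1197·t ≡ 3 − 20 = -17 (mod 16).
    Reduce coefficients mod 16: 13·t ≡ 15 (mod 16).
    The inverse of 13 mod 16 is 5 (since 13·5 = 65 = 4·16 + 1), so t ≡ 5·15 = 75 ≡ 11 (mod 16).
    Then x = 20 + 1197·11 = 13187, valid modulo lcm(1197, 16) = 19152: x ≡ 13187 (mod 19152).
Verify against each original: 13187 mod 9 = 2, 13187 mod 19 = 1, 13187 mod 7 = 6, 13187 mod 16 = 3.

x ≡ 13187 (mod 19152).


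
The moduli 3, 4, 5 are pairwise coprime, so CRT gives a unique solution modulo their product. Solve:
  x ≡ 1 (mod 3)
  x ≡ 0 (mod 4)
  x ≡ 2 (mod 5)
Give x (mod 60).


Moduli 3, 4, 5 are pairwise coprime; by CRT there is a unique solution modulo M = 3 · 4 · 5 = 60.
Solve pairwise, accumulating the modulus:
  Start with x ≡ 1 (mod 3).
  Combine with x ≡ 0 (mod 4): since gcd(3, 4) = 1, we get a unique residue mod 12.
    Write x = 1 + 3·t and substitute into x ≡ 0 (mod 4): 3·t ≡ 0 − 1 = -1 (mod 4).
    Reduce coefficients mod 4: 3·t ≡ 3 (mod 4).
    The inverse of 3 mod 4 is 3 (since 3·3 = 9 = 2·4 + 1), so t ≡ 3·3 = 9 ≡ 1 (mod 4).
    Then x = 1 + 3·1 = 4, valid modulo lcm(3, 4) = 12: x ≡ 4 (mod 12).
  Combine with x ≡ 2 (mod 5): since gcd(12, 5) = 1, we get a unique residue mod 60.
    Write x = 4 + 12·t and substitute into x ≡ 2 (mod 5): 12·t ≡ 2 − 4 = -2 (mod 5).
    Reduce coefficients mod 5: 2·t ≡ 3 (mod 5).
    The inverse of 2 mod 5 is 3 (since 2·3 = 6 = 1·5 + 1), so t ≡ 3·3 = 9 ≡ 4 (mod 5).
    Then x = 4 + 12·4 = 52, valid modulo lcm(12, 5) = 60: x ≡ 52 (mod 60).
Verify: 52 mod 3 = 1 ✓, 52 mod 4 = 0 ✓, 52 mod 5 = 2 ✓.

x ≡ 52 (mod 60).


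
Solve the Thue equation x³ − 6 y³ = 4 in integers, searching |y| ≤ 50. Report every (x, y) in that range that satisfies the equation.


The equation is x³ - 6y³ = 4. For fixed y, x³ = 6·y³ + 4, so a solution requires the RHS to be a perfect cube.
Strategy: iterate y from -50 to 50, compute RHS = 6·y³ + 4, and check whether it is a (positive or negative) perfect cube.
Check small values of y:
  y = 0: RHS = 4 is not a perfect cube.
  y = 1: RHS = 10 is not a perfect cube.
  y = -1: RHS = -2 is not a perfect cube.
  y = 2: RHS = 52 is not a perfect cube.
  y = -2: RHS = -44 is not a perfect cube.
  y = 3: RHS = 166 is not a perfect cube.
  y = -3: RHS = -158 is not a perfect cube.
Continuing the search up to |y| = 50 finds no solutions either.
No (x, y) in the scanned range satisfies the equation.

No integer solutions with |y| ≤ 50.


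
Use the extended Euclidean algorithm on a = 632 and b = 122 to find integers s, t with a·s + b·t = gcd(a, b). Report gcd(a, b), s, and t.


Euclidean algorithm on (632, 122) — divide until remainder is 0:
  632 = 5 · 122 + 22
  122 = 5 · 22 + 12
  22 = 1 · 12 + 10
  12 = 1 · 10 + 2
  10 = 5 · 2 + 0
gcd(632, 122) = 2.
Track Bezout coefficients alongside the remainders: start with r₀ = 632 = a·1 + b·0 (s = 1, t = 0) and r₁ = 122 = a·0 + b·1 (s = 0, t = 1); each new remainder r_{k+1} = r_{k-1} − q_k·r_k inherits s_{k+1} = s_{k-1} − q_k·s_k, t_{k+1} = t_{k-1} − q_k·t_k, so r_k = a·s_k + b·t_k at every step:
  q = 5: r = 22, s = 1 − 5·0 = 1, t = 0 − 5·1 = -5  (check: 632·1 + 122·(-5) = 22)
  q = 5: r = 12, s = 0 − 5·1 = -5, t = 1 − 5·(-5) = 26  (check: 632·(-5) + 122·26 = 12)
  q = 1: r = 10, s = 1 − 1·(-5) = 6, t = -5 − 1·26 = -31  (check: 632·6 + 122·(-31) = 10)
  q = 1: r = 2, s = -5 − 1·6 = -11, t = 26 − 1·(-31) = 57  (check: 632·(-11) + 122·57 = 2)
The row with r = 2 (the gcd) gives the Bezout coefficients s = -11, t = 57.
Result: 632 · (-11) + 122 · (57) = 2.

gcd(632, 122) = 2; s = -11, t = 57 (check: 632·(-11) + 122·57 = 2).


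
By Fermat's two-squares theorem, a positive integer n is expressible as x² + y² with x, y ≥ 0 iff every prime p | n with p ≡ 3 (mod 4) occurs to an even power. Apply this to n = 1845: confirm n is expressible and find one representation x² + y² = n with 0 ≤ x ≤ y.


Step 1: Factor n = 1845 = 3^2 · 5 · 41.
Step 2: Check the mod-4 condition on each prime factor: 3 ≡ 3 (mod 4), exponent 2 (must be even); 5 ≡ 1 (mod 4), exponent 1; 41 ≡ 1 (mod 4), exponent 1.
All primes ≡ 3 (mod 4) appear to even exponent (or don't appear), so by the two-squares theorem n IS expressible as a sum of two squares.
Step 3: Build a representation. Group n = k² · m with k = 3 and m = 5 · 41 = 205 (a product of primes ≡ 1 (mod 4)); a representation of m scales to one of n via (k·x)² + (k·y)² = k²(x² + y²). Each prime p ≡ 1 (mod 4) is itself a sum of two squares; find a² by testing p − a² for a perfect square:
  5: 5 − 1² = 4 = 2² ⇒ 5 = 1² + 2².
  41: 41 − 1² = 40, 41 − 2² = 37, 41 − 3² = 32, 41 − 4² = 25 = 5² ⇒ 41 = 4² + 5².
  Combine using the Brahmagupta–Fibonacci identity (a² + b²)(c² + d²) = (ac − bd)² + (ad + bc)² = (ac + bd)² + (ad − bc)²:
  5 · 41 = 205: from (1² + 2²)(4² + 5²), take (1·4 − 2·5, 1·5 + 2·4) = (4 − 10, 5 + 8) = (-6, 13); dropping signs (only squares matter) gives (6, 13); check 6² + 13² = 36 + 169 = 205 ✓.
  Scale by k = 3: (3·6, 3·13) = (18, 39).
Step 4: Order so x ≤ y and verify: 18² + 39² = 324 + 1521 = 1845 = n. ✓

n = 1845 = 18² + 39² (one valid representation with x ≤ y).


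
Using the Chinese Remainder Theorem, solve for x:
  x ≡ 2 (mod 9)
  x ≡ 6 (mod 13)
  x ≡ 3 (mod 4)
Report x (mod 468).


Moduli 9, 13, 4 are pairwise coprime; by CRT there is a unique solution modulo M = 9 · 13 · 4 = 468.
Solve pairwise, accumulating the modulus:
  Start with x ≡ 2 (mod 9).
  Combine with x ≡ 6 (mod 13): since gcd(9, 13) = 1, we get a unique residue mod 117.
    Write x = 2 + 9·t and substitute into x ≡ 6 (mod 13): 9·t ≡ 6 − 2 = 4 (mod 13).
    The inverse of 9 mod 13 is 3 (since 9·3 = 27 = 2·13 + 1), so t ≡ 3·4 = 12 ≡ 12 (mod 13).
    Then x = 2 + 9·12 = 110, valid modulo lcm(9, 13) = 117: x ≡ 110 (mod 117).
  Combine with x ≡ 3 (mod 4): since gcd(117, 4) = 1, we get a unique residue mod 468.
    Write x = 110 + 117·t and substitute into x ≡ 3 (mod 4): 117·t ≡ 3 − 110 = -107 (mod 4).
    Reduce coefficients mod 4: 1·t ≡ 1 (mod 4).
    So t ≡ 1 (mod 4).
    Then x = 110 + 117·1 = 227, valid modulo lcm(117, 4) = 468: x ≡ 227 (mod 468).
Verify: 227 mod 9 = 2 ✓, 227 mod 13 = 6 ✓, 227 mod 4 = 3 ✓.

x ≡ 227 (mod 468).


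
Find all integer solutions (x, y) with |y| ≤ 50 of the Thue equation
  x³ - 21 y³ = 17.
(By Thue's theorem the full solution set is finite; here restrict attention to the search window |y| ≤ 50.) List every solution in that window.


The equation is x³ - 21y³ = 17. For fixed y, x³ = 21·y³ + 17, so a solution requires the RHS to be a perfect cube.
Strategy: iterate y from -50 to 50, compute RHS = 21·y³ + 17, and check whether it is a (positive or negative) perfect cube.
Check small values of y:
  y = 0: RHS = 17 is not a perfect cube.
  y = 1: RHS = 38 is not a perfect cube.
  y = -1: RHS = -4 is not a perfect cube.
  y = 2: RHS = 185 is not a perfect cube.
  y = -2: RHS = -151 is not a perfect cube.
  y = 3: RHS = 584 is not a perfect cube.
  y = -3: RHS = -550 is not a perfect cube.
Continuing the search up to |y| = 50 finds no solutions either.
No (x, y) in the scanned range satisfies the equation.

No integer solutions with |y| ≤ 50.


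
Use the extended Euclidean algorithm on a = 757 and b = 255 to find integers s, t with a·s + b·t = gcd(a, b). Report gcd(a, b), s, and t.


Euclidean algorithm on (757, 255) — divide until remainder is 0:
  757 = 2 · 255 + 247
  255 = 1 · 247 + 8
  247 = 30 · 8 + 7
  8 = 1 · 7 + 1
  7 = 7 · 1 + 0
gcd(757, 255) = 1.
Track Bezout coefficients alongside the remainders: start with r₀ = 757 = a·1 + b·0 (s = 1, t = 0) and r₁ = 255 = a·0 + b·1 (s = 0, t = 1); each new remainder r_{k+1} = r_{k-1} − q_k·r_k inherits s_{k+1} = s_{k-1} − q_k·s_k, t_{k+1} = t_{k-1} − q_k·t_k, so r_k = a·s_k + b·t_k at every step:
  q = 2: r = 247, s = 1 − 2·0 = 1, t = 0 − 2·1 = -2  (check: 757·1 + 255·(-2) = 247)
  q = 1: r = 8, s = 0 − 1·1 = -1, t = 1 − 1·(-2) = 3  (check: 757·(-1) + 255·3 = 8)
  q = 30: r = 7, s = 1 − 30·(-1) = 31, t = -2 − 30·3 = -92  (check: 757·31 + 255·(-92) = 7)
  q = 1: r = 1, s = -1 − 1·31 = -32, t = 3 − 1·(-92) = 95  (check: 757·(-32) + 255·95 = 1)
The row with r = 1 (the gcd) gives the Bezout coefficients s = -32, t = 95.
Result: 757 · (-32) + 255 · (95) = 1.

gcd(757, 255) = 1; s = -32, t = 95 (check: 757·(-32) + 255·95 = 1).


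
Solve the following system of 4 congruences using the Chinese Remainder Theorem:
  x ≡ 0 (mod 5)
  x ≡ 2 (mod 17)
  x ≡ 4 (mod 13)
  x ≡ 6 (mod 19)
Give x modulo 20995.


Product of moduli M = 5 · 17 · 13 · 19 = 20995.
Merge one congruence at a time:
  Start: x ≡ 0 (mod 5).
  Combine with x ≡ 2 (mod 17); new modulus lcm = 85.
    Write x = 0 + 5·t and substitute into x ≡ 2 (mod 17): 5·t ≡ 2 − 0 = 2 (mod 17).
    The inverse of 5 mod 17 is 7 (since 5·7 = 35 = 2·17 + 1), so t ≡ 7·2 = 14 ≡ 14 (mod 17).
    Then x = 0 + 5·14 = 70, valid modulo lcm(5, 17) = 85: x ≡ 70 (mod 85).
  Combine with x ≡ 4 (mod 13); new modulus lcm = 1105.
    Write x = 70 + 85·t and substitute into x ≡ 4 (mod 13): 85·t ≡ 4 − 70 = -66 (mod 13).
    Reduce coefficients mod 13: 7·t ≡ 12 (mod 13).
    The inverse of 7 mod 13 is 2 (since 7·2 = 14 = 1·13 + 1), so t ≡ 2·12 = 24 ≡ 11 (mod 13).
    Then x = 70 + 85·11 = 1005, valid modulo lcm(85, 13) = 1105: x ≡ 1005 (mod 1105).
  Combine with x ≡ 6 (mod 19); new modulus lcm = 20995.
    Write x = 1005 + 1105·t and substitute into x ≡ 6 (mod 19): 1105·t ≡ 6 − 1005 = -999 (mod 19).
    Reduce coefficients mod 19: 3·t ≡ 8 (mod 19).
    The inverse of 3 mod 19 is 13 (since 3·13 = 39 = 2·19 + 1), so t ≡ 13·8 = 104 ≡ 9 (mod 19).
    Then x = 1005 + 1105·9 = 10950, valid modulo lcm(1105, 19) = 20995: x ≡ 10950 (mod 20995).
Verify against each original: 10950 mod 5 = 0, 10950 mod 17 = 2, 10950 mod 13 = 4, 10950 mod 19 = 6.

x ≡ 10950 (mod 20995).


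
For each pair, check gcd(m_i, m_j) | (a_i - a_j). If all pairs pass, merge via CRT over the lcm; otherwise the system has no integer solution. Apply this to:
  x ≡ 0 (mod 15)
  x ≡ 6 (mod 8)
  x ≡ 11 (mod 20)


Moduli 15, 8, 20 are not pairwise coprime, so CRT works modulo lcm(m_i) when all pairwise compatibility conditions hold.
Pairwise compatibility: gcd(m_i, m_j) must divide a_i - a_j for every pair.
Merge one congruence at a time:
  Start: x ≡ 0 (mod 15).
  Combine with x ≡ 6 (mod 8): gcd(15, 8) = 1; 6 - 0 = 6, which IS divisible by 1, so compatible.
    Write x = 0 + 15·t and substitute into x ≡ 6 (mod 8): 15·t ≡ 6 − 0 = 6 (mod 8).
    Reduce coefficients mod 8: 7·t ≡ 6 (mod 8).
    The inverse of 7 mod 8 is 7 (since 7·7 = 49 = 6·8 + 1), so t ≡ 7·6 = 42 ≡ 2 (mod 8).
    Then x = 0 + 15·2 = 30, valid modulo lcm(15, 8) = 120: x ≡ 30 (mod 120).
  Combine with x ≡ 11 (mod 20): gcd(120, 20) = 20, and 11 - 30 = -19 is NOT divisible by 20.
    ⇒ system is inconsistent (no integer solution).

No solution (the system is inconsistent).


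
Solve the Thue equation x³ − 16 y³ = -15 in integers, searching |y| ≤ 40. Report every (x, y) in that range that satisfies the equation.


The equation is x³ - 16y³ = -15. For fixed y, x³ = 16·y³ − 15, so a solution requires the RHS to be a perfect cube.
Strategy: iterate y from -40 to 40, compute RHS = 16·y³ − 15, and check whether it is a (positive or negative) perfect cube.
Check small values of y:
  y = 0: RHS = -15 is not a perfect cube.
  y = 1: RHS = 1 = (1)³ ⇒ x = 1 works.
  y = -1: RHS = -31 is not a perfect cube.
  y = 2: RHS = 113 is not a perfect cube.
  y = -2: RHS = -143 is not a perfect cube.
  y = 3: RHS = 417 is not a perfect cube.
  y = -3: RHS = -447 is not a perfect cube.
Continuing the search up to |y| = 40 finds no further solutions beyond those listed.
Collected solutions: (1, 1).

Solutions (with |y| ≤ 40): (1, 1).


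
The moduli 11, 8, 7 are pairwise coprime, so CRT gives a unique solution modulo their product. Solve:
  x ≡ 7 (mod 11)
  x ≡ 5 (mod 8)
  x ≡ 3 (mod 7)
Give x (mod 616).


Moduli 11, 8, 7 are pairwise coprime; by CRT there is a unique solution modulo M = 11 · 8 · 7 = 616.
Solve pairwise, accumulating the modulus:
  Start with x ≡ 7 (mod 11).
  Combine with x ≡ 5 (mod 8): since gcd(11, 8) = 1, we get a unique residue mod 88.
    Write x = 7 + 11·t and substitute into x ≡ 5 (mod 8): 11·t ≡ 5 − 7 = -2 (mod 8).
    Reduce coefficients mod 8: 3·t ≡ 6 (mod 8).
    The inverse of 3 mod 8 is 3 (since 3·3 = 9 = 1·8 + 1), so t ≡ 3·6 = 18 ≡ 2 (mod 8).
    Then x = 7 + 11·2 = 29, valid modulo lcm(11, 8) = 88: x ≡ 29 (mod 88).
  Combine with x ≡ 3 (mod 7): since gcd(88, 7) = 1, we get a unique residue mod 616.
    Write x = 29 + 88·t and substitute into x ≡ 3 (mod 7): 88·t ≡ 3 − 29 = -26 (mod 7).
    Reduce coefficients mod 7: 4·t ≡ 2 (mod 7).
    The inverse of 4 mod 7 is 2 (since 4·2 = 8 = 1·7 + 1), so t ≡ 2·2 = 4 ≡ 4 (mod 7).
    Then x = 29 + 88·4 = 381, valid modulo lcm(88, 7) = 616: x ≡ 381 (mod 616).
Verify: 381 mod 11 = 7 ✓, 381 mod 8 = 5 ✓, 381 mod 7 = 3 ✓.

x ≡ 381 (mod 616).


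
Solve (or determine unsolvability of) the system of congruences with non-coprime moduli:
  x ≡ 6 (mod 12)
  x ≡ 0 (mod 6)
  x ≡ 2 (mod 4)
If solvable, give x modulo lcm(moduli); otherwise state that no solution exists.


Moduli 12, 6, 4 are not pairwise coprime, so CRT works modulo lcm(m_i) when all pairwise compatibility conditions hold.
Pairwise compatibility: gcd(m_i, m_j) must divide a_i - a_j for every pair.
Merge one congruence at a time:
  Start: x ≡ 6 (mod 12).
  Combine with x ≡ 0 (mod 6): gcd(12, 6) = 6; 0 - 6 = -6, which IS divisible by 6, so compatible.
    Write x = 6 + 12·t and substitute into x ≡ 0 (mod 6): 12·t ≡ 0 − 6 = -6 (mod 6).
    Divide the congruence (and modulus) by g = 6: 2·t ≡ -1 (mod 1).
    Modulo 1 every t works; take t = 0.
    Then x = 6 + 12·0 = 6, valid modulo lcm(12, 6) = 12: x ≡ 6 (mod 12).
  Combine with x ≡ 2 (mod 4): gcd(12, 4) = 4; 2 - 6 = -4, which IS divisible by 4, so compatible.
    Write x = 6 + 12·t and substitute into x ≡ 2 (mod 4): 12·t ≡ 2 − 6 = -4 (mod 4).
    Divide the congruence (and modulus) by g = 4: 3·t ≡ -1 (mod 1).
    Modulo 1 every t works; take t = 0.
    Then x = 6 + 12·0 = 6, valid modulo lcm(12, 4) = 12: x ≡ 6 (mod 12).
Verify: 6 mod 12 = 6, 6 mod 6 = 0, 6 mod 4 = 2.

x ≡ 6 (mod 12).


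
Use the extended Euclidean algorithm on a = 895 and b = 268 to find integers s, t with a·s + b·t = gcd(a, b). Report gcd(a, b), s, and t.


Euclidean algorithm on (895, 268) — divide until remainder is 0:
  895 = 3 · 268 + 91
  268 = 2 · 91 + 86
  91 = 1 · 86 + 5
  86 = 17 · 5 + 1
  5 = 5 · 1 + 0
gcd(895, 268) = 1.
Track Bezout coefficients alongside the remainders: start with r₀ = 895 = a·1 + b·0 (s = 1, t = 0) and r₁ = 268 = a·0 + b·1 (s = 0, t = 1); each new remainder r_{k+1} = r_{k-1} − q_k·r_k inherits s_{k+1} = s_{k-1} − q_k·s_k, t_{k+1} = t_{k-1} − q_k·t_k, so r_k = a·s_k + b·t_k at every step:
  q = 3: r = 91, s = 1 − 3·0 = 1, t = 0 − 3·1 = -3  (check: 895·1 + 268·(-3) = 91)
  q = 2: r = 86, s = 0 − 2·1 = -2, t = 1 − 2·(-3) = 7  (check: 895·(-2) + 268·7 = 86)
  q = 1: r = 5, s = 1 − 1·(-2) = 3, t = -3 − 1·7 = -10  (check: 895·3 + 268·(-10) = 5)
  q = 17: r = 1, s = -2 − 17·3 = -53, t = 7 − 17·(-10) = 177  (check: 895·(-53) + 268·177 = 1)
The row with r = 1 (the gcd) gives the Bezout coefficients s = -53, t = 177.
Result: 895 · (-53) + 268 · (177) = 1.

gcd(895, 268) = 1; s = -53, t = 177 (check: 895·(-53) + 268·177 = 1).


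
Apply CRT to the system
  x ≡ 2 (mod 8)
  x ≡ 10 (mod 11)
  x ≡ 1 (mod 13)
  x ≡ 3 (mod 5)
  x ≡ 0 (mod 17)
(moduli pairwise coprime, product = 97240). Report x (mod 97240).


Product of moduli M = 8 · 11 · 13 · 5 · 17 = 97240.
Merge one congruence at a time:
  Start: x ≡ 2 (mod 8).
  Combine with x ≡ 10 (mod 11); new modulus lcm = 88.
    Write x = 2 + 8·t and substitute into x ≡ 10 (mod 11): 8·t ≡ 10 − 2 = 8 (mod 11).
    The inverse of 8 mod 11 is 7 (since 8·7 = 56 = 5·11 + 1), so t ≡ 7·8 = 56 ≡ 1 (mod 11).
    Then x = 2 + 8·1 = 10, valid modulo lcm(8, 11) = 88: x ≡ 10 (mod 88).
  Combine with x ≡ 1 (mod 13); new modulus lcm = 1144.
    Write x = 10 + 88·t and substitute into x ≡ 1 (mod 13): 88·t ≡ 1 − 10 = -9 (mod 13).
    Reduce coefficients mod 13: 10·t ≡ 4 (mod 13).
    The inverse of 10 mod 13 is 4 (since 10·4 = 40 = 3·13 + 1), so t ≡ 4·4 = 16 ≡ 3 (mod 13).
    Then x = 10 + 88·3 = 274, valid modulo lcm(88, 13) = 1144: x ≡ 274 (mod 1144).
  Combine with x ≡ 3 (mod 5); new modulus lcm = 5720.
    Write x = 274 + 1144·t and substitute into x ≡ 3 (mod 5): 1144·t ≡ 3 − 274 = -271 (mod 5).
    Reduce coefficients mod 5: 4·t ≡ 4 (mod 5).
    The inverse of 4 mod 5 is 4 (since 4·4 = 16 = 3·5 + 1), so t ≡ 4·4 = 16 ≡ 1 (mod 5).
    Then x = 274 + 1144·1 = 1418, valid modulo lcm(1144, 5) = 5720: x ≡ 1418 (mod 5720).
  Combine with x ≡ 0 (mod 17); new modulus lcm = 97240.
    Write x = 1418 + 5720·t and substitute into x ≡ 0 (mod 17): 5720·t ≡ 0 − 1418 = -1418 (mod 17).
    Reduce coefficients mod 17: 8·t ≡ 10 (mod 17).
    The inverse of 8 mod 17 is 15 (since 8·15 = 120 = 7·17 + 1), so t ≡ 15·10 = 150 ≡ 14 (mod 17).
    Then x = 1418 + 5720·14 = 81498, valid modulo lcm(5720, 17) = 97240: x ≡ 81498 (mod 97240).
Verify against each original: 81498 mod 8 = 2, 81498 mod 11 = 10, 81498 mod 13 = 1, 81498 mod 5 = 3, 81498 mod 17 = 0.

x ≡ 81498 (mod 97240).


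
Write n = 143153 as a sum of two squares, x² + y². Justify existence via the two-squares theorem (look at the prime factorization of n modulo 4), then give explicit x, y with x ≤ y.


Step 1: Factor n = 143153 = 37 · 53 · 73.
Step 2: Check the mod-4 condition on each prime factor: 37 ≡ 1 (mod 4), exponent 1; 53 ≡ 1 (mod 4), exponent 1; 73 ≡ 1 (mod 4), exponent 1.
All primes ≡ 3 (mod 4) appear to even exponent (or don't appear), so by the two-squares theorem n IS expressible as a sum of two squares.
Step 3: Build a representation. Here n = 37 · 53 · 73 is a product of primes ≡ 1 (mod 4). Each prime p ≡ 1 (mod 4) is itself a sum of two squares; find a² by testing p − a² for a perfect square:
  37: 37 − 1² = 36 = 6² ⇒ 37 = 1² + 6².
  53: 53 − 1² = 52, 53 − 2² = 49 = 7² ⇒ 53 = 2² + 7².
  73: 73 − 1² = 72, 73 − 2² = 69, 73 − 3² = 64 = 8² ⇒ 73 = 3² + 8².
  Combine using the Brahmagupta–Fibonacci identity (a² + b²)(c² + d²) = (ac − bd)² + (ad + bc)² = (ac + bd)² + (ad − bc)²:
  37 · 53 = 1961: from (1² + 6²)(2² + 7²), take (1·2 − 6·7, 1·7 + 6·2) = (2 − 42, 7 + 12) = (-40, 19); dropping signs (only squares matter) gives (40, 19); check 40² + 19² = 1600 + 361 = 1961 ✓.
  1961 · 73 = 143153: from (40² + 19²)(3² + 8²), take (40·3 − 19·8, 40·8 + 19·3) = (120 − 152, 320 + 57) = (-32, 377); dropping signs (only squares matter) gives (32, 377); check 32² + 377² = 1024 + 142129 = 143153 ✓.
Step 4: Order so x ≤ y and verify: 32² + 377² = 1024 + 142129 = 143153 = n. ✓

n = 143153 = 32² + 377² (one valid representation with x ≤ y).


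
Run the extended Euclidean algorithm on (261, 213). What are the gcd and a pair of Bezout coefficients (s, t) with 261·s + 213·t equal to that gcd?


Euclidean algorithm on (261, 213) — divide until remainder is 0:
  261 = 1 · 213 + 48
  213 = 4 · 48 + 21
  48 = 2 · 21 + 6
  21 = 3 · 6 + 3
  6 = 2 · 3 + 0
gcd(261, 213) = 3.
Track Bezout coefficients alongside the remainders: start with r₀ = 261 = a·1 + b·0 (s = 1, t = 0) and r₁ = 213 = a·0 + b·1 (s = 0, t = 1); each new remainder r_{k+1} = r_{k-1} − q_k·r_k inherits s_{k+1} = s_{k-1} − q_k·s_k, t_{k+1} = t_{k-1} − q_k·t_k, so r_k = a·s_k + b·t_k at every step:
  q = 1: r = 48, s = 1 − 1·0 = 1, t = 0 − 1·1 = -1  (check: 261·1 + 213·(-1) = 48)
  q = 4: r = 21, s = 0 − 4·1 = -4, t = 1 − 4·(-1) = 5  (check: 261·(-4) + 213·5 = 21)
  q = 2: r = 6, s = 1 − 2·(-4) = 9, t = -1 − 2·5 = -11  (check: 261·9 + 213·(-11) = 6)
  q = 3: r = 3, s = -4 − 3·9 = -31, t = 5 − 3·(-11) = 38  (check: 261·(-31) + 213·38 = 3)
The row with r = 3 (the gcd) gives the Bezout coefficients s = -31, t = 38.
Result: 261 · (-31) + 213 · (38) = 3.

gcd(261, 213) = 3; s = -31, t = 38 (check: 261·(-31) + 213·38 = 3).


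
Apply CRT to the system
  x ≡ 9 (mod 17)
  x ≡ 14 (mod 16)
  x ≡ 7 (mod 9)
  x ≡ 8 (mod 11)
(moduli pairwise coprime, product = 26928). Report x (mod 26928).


Product of moduli M = 17 · 16 · 9 · 11 = 26928.
Merge one congruence at a time:
  Start: x ≡ 9 (mod 17).
  Combine with x ≡ 14 (mod 16); new modulus lcm = 272.
    Write x = 9 + 17·t and substitute into x ≡ 14 (mod 16): 17·t ≡ 14 − 9 = 5 (mod 16).
    Reduce coefficients mod 16: 1·t ≡ 5 (mod 16).
    So t ≡ 5 (mod 16).
    Then x = 9 + 17·5 = 94, valid modulo lcm(17, 16) = 272: x ≡ 94 (mod 272).
  Combine with x ≡ 7 (mod 9); new modulus lcm = 2448.
    Write x = 94 + 272·t and substitute into x ≡ 7 (mod 9): 272·t ≡ 7 − 94 = -87 (mod 9).
    Reduce coefficients mod 9: 2·t ≡ 3 (mod 9).
    The inverse of 2 mod 9 is 5 (since 2·5 = 10 = 1·9 + 1), so t ≡ 5·3 = 15 ≡ 6 (mod 9).
    Then x = 94 + 272·6 = 1726, valid modulo lcm(272, 9) = 2448: x ≡ 1726 (mod 2448).
  Combine with x ≡ 8 (mod 11); new modulus lcm = 26928.
    Write x = 1726 + 2448·t and substitute into x ≡ 8 (mod 11): 2448·t ≡ 8 − 1726 = -1718 (mod 11).
    Reduce coefficients mod 11: 6·t ≡ 9 (mod 11).
    The inverse of 6 mod 11 is 2 (since 6·2 = 12 = 1·11 + 1), so t ≡ 2·9 = 18 ≡ 7 (mod 11).
    Then x = 1726 + 2448·7 = 18862, valid modulo lcm(2448, 11) = 26928: x ≡ 18862 (mod 26928).
Verify against each original: 18862 mod 17 = 9, 18862 mod 16 = 14, 18862 mod 9 = 7, 18862 mod 11 = 8.

x ≡ 18862 (mod 26928).


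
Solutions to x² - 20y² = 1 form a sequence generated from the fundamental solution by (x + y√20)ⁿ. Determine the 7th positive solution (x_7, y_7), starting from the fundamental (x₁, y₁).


Step 1: Find the fundamental solution (x₁, y₁) of x² - 20y² = 1.
  Expand √20 as a continued fraction. a₀ = ⌊√20⌋ = 4; iterate m_{k+1} = d_k·a_k − m_k, d_{k+1} = (20 − m_{k+1}²)/d_k, a_{k+1} = ⌊(a₀ + m_{k+1})/d_{k+1}⌋ (starting m₀ = 0, d₀ = 1), with convergents p_k = a_k·p_{k-1} + p_{k-2}, q_k = a_k·q_{k-1} + q_{k-2} (p₋₁ = 1, q₋₁ = 0):
  k = 0: a₀ = 4; p₀/q₀ = 4/1; p₀² − 20·q₀² = 16 − 20 = -4.
  k = 1: m = 4, d = 4, a = ⌊(4 + 4)/4⌋ = 2; p/q = (2·4 + 1)/(2·1 + 0) = 9/2; p² − 20·q² = 81 − 80 = 1.
  The first convergent with p² − 20·q² = 1 gives the fundamental solution (x₁, y₁) = (9, 2).
Step 2: Apply the recurrence (x_{n+1}, y_{n+1}) = (x₁x_n + 20y₁y_n, x₁y_n + y₁x_n) repeatedly.
  From (x_1, y_1) = (9, 2): x_2 = 9·9 + 20·2·2 = 161; y_2 = 9·2 + 2·9 = 36.
  From (x_2, y_2) = (161, 36): x_3 = 9·161 + 20·2·36 = 2889; y_3 = 9·36 + 2·161 = 646.
  From (x_3, y_3) = (2889, 646): x_4 = 9·2889 + 20·2·646 = 51841; y_4 = 9·646 + 2·2889 = 11592.
  From (x_4, y_4) = (51841, 11592): x_5 = 9·51841 + 20·2·11592 = 930249; y_5 = 9·11592 + 2·51841 = 208010.
  From (x_5, y_5) = (930249, 208010): x_6 = 9·930249 + 20·2·208010 = 16692641; y_6 = 9·208010 + 2·930249 = 3732588.
  From (x_6, y_6) = (16692641, 3732588): x_7 = 9·16692641 + 20·2·3732588 = 299537289; y_7 = 9·3732588 + 2·16692641 = 66978574.
Step 3: Verify x_7² - 20·y_7² = 89722587501469521 - 89722587501469520 = 1 (should be 1). ✓

(x_1, y_1) = (9, 2); (x_7, y_7) = (299537289, 66978574).


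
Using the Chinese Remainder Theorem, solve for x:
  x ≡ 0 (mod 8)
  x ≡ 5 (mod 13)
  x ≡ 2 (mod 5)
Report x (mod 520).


Moduli 8, 13, 5 are pairwise coprime; by CRT there is a unique solution modulo M = 8 · 13 · 5 = 520.
Solve pairwise, accumulating the modulus:
  Start with x ≡ 0 (mod 8).
  Combine with x ≡ 5 (mod 13): since gcd(8, 13) = 1, we get a unique residue mod 104.
    Write x = 0 + 8·t and substitute into x ≡ 5 (mod 13): 8·t ≡ 5 − 0 = 5 (mod 13).
    The inverse of 8 mod 13 is 5 (since 8·5 = 40 = 3·13 + 1), so t ≡ 5·5 = 25 ≡ 12 (mod 13).
    Then x = 0 + 8·12 = 96, valid modulo lcm(8, 13) = 104: x ≡ 96 (mod 104).
  Combine with x ≡ 2 (mod 5): since gcd(104, 5) = 1, we get a unique residue mod 520.
    Write x = 96 + 104·t and substitute into x ≡ 2 (mod 5): 104·t ≡ 2 − 96 = -94 (mod 5).
    Reduce coefficients mod 5: 4·t ≡ 1 (mod 5).
    The inverse of 4 mod 5 is 4 (since 4·4 = 16 = 3·5 + 1), so t ≡ 4·1 = 4 ≡ 4 (mod 5).
    Then x = 96 + 104·4 = 512, valid modulo lcm(104, 5) = 520: x ≡ 512 (mod 520).
Verify: 512 mod 8 = 0 ✓, 512 mod 13 = 5 ✓, 512 mod 5 = 2 ✓.

x ≡ 512 (mod 520).


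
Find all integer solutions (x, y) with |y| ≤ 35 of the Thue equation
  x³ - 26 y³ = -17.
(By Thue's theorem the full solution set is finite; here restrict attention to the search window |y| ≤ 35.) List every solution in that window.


The equation is x³ - 26y³ = -17. For fixed y, x³ = 26·y³ − 17, so a solution requires the RHS to be a perfect cube.
Strategy: iterate y from -35 to 35, compute RHS = 26·y³ − 17, and check whether it is a (positive or negative) perfect cube.
Check small values of y:
  y = 0: RHS = -17 is not a perfect cube.
  y = 1: RHS = 9 is not a perfect cube.
  y = -1: RHS = -43 is not a perfect cube.
  y = 2: RHS = 191 is not a perfect cube.
  y = -2: RHS = -225 is not a perfect cube.
  y = 3: RHS = 685 is not a perfect cube.
  y = -3: RHS = -719 is not a perfect cube.
Continuing the search up to |y| = 35 finds no solutions either.
No (x, y) in the scanned range satisfies the equation.

No integer solutions with |y| ≤ 35.


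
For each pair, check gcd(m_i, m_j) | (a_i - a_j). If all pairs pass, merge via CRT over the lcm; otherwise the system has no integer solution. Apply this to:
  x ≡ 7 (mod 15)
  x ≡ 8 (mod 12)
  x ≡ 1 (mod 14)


Moduli 15, 12, 14 are not pairwise coprime, so CRT works modulo lcm(m_i) when all pairwise compatibility conditions hold.
Pairwise compatibility: gcd(m_i, m_j) must divide a_i - a_j for every pair.
Merge one congruence at a time:
  Start: x ≡ 7 (mod 15).
  Combine with x ≡ 8 (mod 12): gcd(15, 12) = 3, and 8 - 7 = 1 is NOT divisible by 3.
    ⇒ system is inconsistent (no integer solution).

No solution (the system is inconsistent).


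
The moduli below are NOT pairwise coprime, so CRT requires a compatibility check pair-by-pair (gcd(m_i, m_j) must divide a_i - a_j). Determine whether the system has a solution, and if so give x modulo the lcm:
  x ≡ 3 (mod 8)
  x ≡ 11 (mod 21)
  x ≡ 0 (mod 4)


Moduli 8, 21, 4 are not pairwise coprime, so CRT works modulo lcm(m_i) when all pairwise compatibility conditions hold.
Pairwise compatibility: gcd(m_i, m_j) must divide a_i - a_j for every pair.
Merge one congruence at a time:
  Start: x ≡ 3 (mod 8).
  Combine with x ≡ 11 (mod 21): gcd(8, 21) = 1; 11 - 3 = 8, which IS divisible by 1, so compatible.
    Write x = 3 + 8·t and substitute into x ≡ 11 (mod 21): 8·t ≡ 11 − 3 = 8 (mod 21).
    The inverse of 8 mod 21 is 8 (since 8·8 = 64 = 3·21 + 1), so t ≡ 8·8 = 64 ≡ 1 (mod 21).
    Then x = 3 + 8·1 = 11, valid modulo lcm(8, 21) = 168: x ≡ 11 (mod 168).
  Combine with x ≡ 0 (mod 4): gcd(168, 4) = 4, and 0 - 11 = -11 is NOT divisible by 4.
    ⇒ system is inconsistent (no integer solution).

No solution (the system is inconsistent).


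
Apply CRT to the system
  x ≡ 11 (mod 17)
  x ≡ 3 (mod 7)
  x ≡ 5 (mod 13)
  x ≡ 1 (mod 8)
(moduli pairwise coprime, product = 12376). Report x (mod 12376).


Product of moduli M = 17 · 7 · 13 · 8 = 12376.
Merge one congruence at a time:
  Start: x ≡ 11 (mod 17).
  Combine with x ≡ 3 (mod 7); new modulus lcm = 119.
    Write x = 11 + 17·t and substitute into x ≡ 3 (mod 7): 17·t ≡ 3 − 11 = -8 (mod 7).
    Reduce coefficients mod 7: 3·t ≡ 6 (mod 7).
    The inverse of 3 mod 7 is 5 (since 3·5 = 15 = 2·7 + 1), so t ≡ 5·6 = 30 ≡ 2 (mod 7).
    Then x = 11 + 17·2 = 45, valid modulo lcm(17, 7) = 119: x ≡ 45 (mod 119).
  Combine with x ≡ 5 (mod 13); new modulus lcm = 1547.
    Write x = 45 + 119·t and substitute into x ≡ 5 (mod 13): 119·t ≡ 5 − 45 = -40 (mod 13).
    Reduce coefficients mod 13: 2·t ≡ 12 (mod 13).
    The inverse of 2 mod 13 is 7 (since 2·7 = 14 = 1·13 + 1), so t ≡ 7·12 = 84 ≡ 6 (mod 13).
    Then x = 45 + 119·6 = 759, valid modulo lcm(119, 13) = 1547: x ≡ 759 (mod 1547).
  Combine with x ≡ 1 (mod 8); new modulus lcm = 12376.
    Write x = 759 + 1547·t and substitute into x ≡ 1 (mod 8): 1547·t ≡ 1 − 759 = -758 (mod 8).
    Reduce coefficients mod 8: 3·t ≡ 2 (mod 8).
    The inverse of 3 mod 8 is 3 (since 3·3 = 9 = 1·8 + 1), so t ≡ 3·2 = 6 ≡ 6 (mod 8).
    Then x = 759 + 1547·6 = 10041, valid modulo lcm(1547, 8) = 12376: x ≡ 10041 (mod 12376).
Verify against each original: 10041 mod 17 = 11, 10041 mod 7 = 3, 10041 mod 13 = 5, 10041 mod 8 = 1.

x ≡ 10041 (mod 12376).
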